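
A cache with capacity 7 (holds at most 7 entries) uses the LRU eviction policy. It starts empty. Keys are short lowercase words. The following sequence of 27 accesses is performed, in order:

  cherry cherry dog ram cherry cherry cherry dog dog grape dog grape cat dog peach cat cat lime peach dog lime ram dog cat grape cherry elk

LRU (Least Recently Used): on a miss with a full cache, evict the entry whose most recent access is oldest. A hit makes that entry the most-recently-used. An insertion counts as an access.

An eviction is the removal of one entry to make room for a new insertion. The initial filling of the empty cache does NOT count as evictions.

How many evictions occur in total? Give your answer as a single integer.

LRU simulation (capacity=7):
  1. access cherry: MISS. Cache (LRU->MRU): [cherry]
  2. access cherry: HIT. Cache (LRU->MRU): [cherry]
  3. access dog: MISS. Cache (LRU->MRU): [cherry dog]
  4. access ram: MISS. Cache (LRU->MRU): [cherry dog ram]
  5. access cherry: HIT. Cache (LRU->MRU): [dog ram cherry]
  6. access cherry: HIT. Cache (LRU->MRU): [dog ram cherry]
  7. access cherry: HIT. Cache (LRU->MRU): [dog ram cherry]
  8. access dog: HIT. Cache (LRU->MRU): [ram cherry dog]
  9. access dog: HIT. Cache (LRU->MRU): [ram cherry dog]
  10. access grape: MISS. Cache (LRU->MRU): [ram cherry dog grape]
  11. access dog: HIT. Cache (LRU->MRU): [ram cherry grape dog]
  12. access grape: HIT. Cache (LRU->MRU): [ram cherry dog grape]
  13. access cat: MISS. Cache (LRU->MRU): [ram cherry dog grape cat]
  14. access dog: HIT. Cache (LRU->MRU): [ram cherry grape cat dog]
  15. access peach: MISS. Cache (LRU->MRU): [ram cherry grape cat dog peach]
  16. access cat: HIT. Cache (LRU->MRU): [ram cherry grape dog peach cat]
  17. access cat: HIT. Cache (LRU->MRU): [ram cherry grape dog peach cat]
  18. access lime: MISS. Cache (LRU->MRU): [ram cherry grape dog peach cat lime]
  19. access peach: HIT. Cache (LRU->MRU): [ram cherry grape dog cat lime peach]
  20. access dog: HIT. Cache (LRU->MRU): [ram cherry grape cat lime peach dog]
  21. access lime: HIT. Cache (LRU->MRU): [ram cherry grape cat peach dog lime]
  22. access ram: HIT. Cache (LRU->MRU): [cherry grape cat peach dog lime ram]
  23. access dog: HIT. Cache (LRU->MRU): [cherry grape cat peach lime ram dog]
  24. access cat: HIT. Cache (LRU->MRU): [cherry grape peach lime ram dog cat]
  25. access grape: HIT. Cache (LRU->MRU): [cherry peach lime ram dog cat grape]
  26. access cherry: HIT. Cache (LRU->MRU): [peach lime ram dog cat grape cherry]
  27. access elk: MISS, evict peach. Cache (LRU->MRU): [lime ram dog cat grape cherry elk]
Total: 19 hits, 8 misses, 1 evictions

Answer: 1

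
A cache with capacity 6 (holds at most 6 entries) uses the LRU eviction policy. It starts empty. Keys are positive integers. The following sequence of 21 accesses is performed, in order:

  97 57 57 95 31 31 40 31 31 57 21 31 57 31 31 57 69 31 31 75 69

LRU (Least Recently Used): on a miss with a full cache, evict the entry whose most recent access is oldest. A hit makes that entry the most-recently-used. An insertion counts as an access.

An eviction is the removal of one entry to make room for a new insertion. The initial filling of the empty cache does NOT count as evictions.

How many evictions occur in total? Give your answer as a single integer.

LRU simulation (capacity=6):
  1. access 97: MISS. Cache (LRU->MRU): [97]
  2. access 57: MISS. Cache (LRU->MRU): [97 57]
  3. access 57: HIT. Cache (LRU->MRU): [97 57]
  4. access 95: MISS. Cache (LRU->MRU): [97 57 95]
  5. access 31: MISS. Cache (LRU->MRU): [97 57 95 31]
  6. access 31: HIT. Cache (LRU->MRU): [97 57 95 31]
  7. access 40: MISS. Cache (LRU->MRU): [97 57 95 31 40]
  8. access 31: HIT. Cache (LRU->MRU): [97 57 95 40 31]
  9. access 31: HIT. Cache (LRU->MRU): [97 57 95 40 31]
  10. access 57: HIT. Cache (LRU->MRU): [97 95 40 31 57]
  11. access 21: MISS. Cache (LRU->MRU): [97 95 40 31 57 21]
  12. access 31: HIT. Cache (LRU->MRU): [97 95 40 57 21 31]
  13. access 57: HIT. Cache (LRU->MRU): [97 95 40 21 31 57]
  14. access 31: HIT. Cache (LRU->MRU): [97 95 40 21 57 31]
  15. access 31: HIT. Cache (LRU->MRU): [97 95 40 21 57 31]
  16. access 57: HIT. Cache (LRU->MRU): [97 95 40 21 31 57]
  17. access 69: MISS, evict 97. Cache (LRU->MRU): [95 40 21 31 57 69]
  18. access 31: HIT. Cache (LRU->MRU): [95 40 21 57 69 31]
  19. access 31: HIT. Cache (LRU->MRU): [95 40 21 57 69 31]
  20. access 75: MISS, evict 95. Cache (LRU->MRU): [40 21 57 69 31 75]
  21. access 69: HIT. Cache (LRU->MRU): [40 21 57 31 75 69]
Total: 13 hits, 8 misses, 2 evictions

Answer: 2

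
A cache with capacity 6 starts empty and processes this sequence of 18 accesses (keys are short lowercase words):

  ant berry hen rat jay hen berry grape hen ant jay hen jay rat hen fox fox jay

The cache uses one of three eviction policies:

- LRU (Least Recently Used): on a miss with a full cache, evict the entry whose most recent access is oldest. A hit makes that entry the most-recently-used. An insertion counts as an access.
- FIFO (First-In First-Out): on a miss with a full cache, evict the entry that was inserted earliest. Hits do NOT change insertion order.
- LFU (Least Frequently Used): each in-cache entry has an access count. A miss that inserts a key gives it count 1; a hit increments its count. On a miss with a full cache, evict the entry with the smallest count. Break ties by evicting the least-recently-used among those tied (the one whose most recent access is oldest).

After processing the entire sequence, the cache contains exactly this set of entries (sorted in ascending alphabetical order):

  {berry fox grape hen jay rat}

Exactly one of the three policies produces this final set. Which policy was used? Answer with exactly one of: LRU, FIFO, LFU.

Simulating under each policy and comparing final sets:
  LRU: final set = {ant fox grape hen jay rat} -> differs
  FIFO: final set = {berry fox grape hen jay rat} -> MATCHES target
  LFU: final set = {ant berry fox hen jay rat} -> differs
Only FIFO produces the target set.

Answer: FIFO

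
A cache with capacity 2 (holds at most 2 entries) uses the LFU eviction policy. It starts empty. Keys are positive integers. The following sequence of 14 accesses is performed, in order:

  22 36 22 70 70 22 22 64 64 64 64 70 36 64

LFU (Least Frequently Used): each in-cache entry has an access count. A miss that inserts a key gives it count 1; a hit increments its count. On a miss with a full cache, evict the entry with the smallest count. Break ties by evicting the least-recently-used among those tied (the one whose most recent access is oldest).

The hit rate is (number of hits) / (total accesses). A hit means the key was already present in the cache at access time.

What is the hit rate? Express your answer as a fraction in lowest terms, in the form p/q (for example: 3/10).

Answer: 4/7

Derivation:
LFU simulation (capacity=2):
  1. access 22: MISS. Cache: [22(c=1)]
  2. access 36: MISS. Cache: [22(c=1) 36(c=1)]
  3. access 22: HIT, count now 2. Cache: [36(c=1) 22(c=2)]
  4. access 70: MISS, evict 36(c=1). Cache: [70(c=1) 22(c=2)]
  5. access 70: HIT, count now 2. Cache: [22(c=2) 70(c=2)]
  6. access 22: HIT, count now 3. Cache: [70(c=2) 22(c=3)]
  7. access 22: HIT, count now 4. Cache: [70(c=2) 22(c=4)]
  8. access 64: MISS, evict 70(c=2). Cache: [64(c=1) 22(c=4)]
  9. access 64: HIT, count now 2. Cache: [64(c=2) 22(c=4)]
  10. access 64: HIT, count now 3. Cache: [64(c=3) 22(c=4)]
  11. access 64: HIT, count now 4. Cache: [22(c=4) 64(c=4)]
  12. access 70: MISS, evict 22(c=4). Cache: [70(c=1) 64(c=4)]
  13. access 36: MISS, evict 70(c=1). Cache: [36(c=1) 64(c=4)]
  14. access 64: HIT, count now 5. Cache: [36(c=1) 64(c=5)]
Total: 8 hits, 6 misses, 4 evictions

Hit rate = 8/14 = 4/7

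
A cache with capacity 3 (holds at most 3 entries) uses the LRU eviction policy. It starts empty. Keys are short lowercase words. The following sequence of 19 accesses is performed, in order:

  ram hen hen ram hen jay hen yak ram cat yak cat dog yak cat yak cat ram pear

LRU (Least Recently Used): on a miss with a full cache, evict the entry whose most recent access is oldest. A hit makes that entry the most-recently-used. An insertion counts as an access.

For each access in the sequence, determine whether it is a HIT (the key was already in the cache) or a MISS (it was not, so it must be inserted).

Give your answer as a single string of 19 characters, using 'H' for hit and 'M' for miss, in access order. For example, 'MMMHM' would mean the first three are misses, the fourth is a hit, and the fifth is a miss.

Answer: MMHHHMHMMMHHMHHHHMM

Derivation:
LRU simulation (capacity=3):
  1. access ram: MISS. Cache (LRU->MRU): [ram]
  2. access hen: MISS. Cache (LRU->MRU): [ram hen]
  3. access hen: HIT. Cache (LRU->MRU): [ram hen]
  4. access ram: HIT. Cache (LRU->MRU): [hen ram]
  5. access hen: HIT. Cache (LRU->MRU): [ram hen]
  6. access jay: MISS. Cache (LRU->MRU): [ram hen jay]
  7. access hen: HIT. Cache (LRU->MRU): [ram jay hen]
  8. access yak: MISS, evict ram. Cache (LRU->MRU): [jay hen yak]
  9. access ram: MISS, evict jay. Cache (LRU->MRU): [hen yak ram]
  10. access cat: MISS, evict hen. Cache (LRU->MRU): [yak ram cat]
  11. access yak: HIT. Cache (LRU->MRU): [ram cat yak]
  12. access cat: HIT. Cache (LRU->MRU): [ram yak cat]
  13. access dog: MISS, evict ram. Cache (LRU->MRU): [yak cat dog]
  14. access yak: HIT. Cache (LRU->MRU): [cat dog yak]
  15. access cat: HIT. Cache (LRU->MRU): [dog yak cat]
  16. access yak: HIT. Cache (LRU->MRU): [dog cat yak]
  17. access cat: HIT. Cache (LRU->MRU): [dog yak cat]
  18. access ram: MISS, evict dog. Cache (LRU->MRU): [yak cat ram]
  19. access pear: MISS, evict yak. Cache (LRU->MRU): [cat ram pear]
Total: 10 hits, 9 misses, 6 evictions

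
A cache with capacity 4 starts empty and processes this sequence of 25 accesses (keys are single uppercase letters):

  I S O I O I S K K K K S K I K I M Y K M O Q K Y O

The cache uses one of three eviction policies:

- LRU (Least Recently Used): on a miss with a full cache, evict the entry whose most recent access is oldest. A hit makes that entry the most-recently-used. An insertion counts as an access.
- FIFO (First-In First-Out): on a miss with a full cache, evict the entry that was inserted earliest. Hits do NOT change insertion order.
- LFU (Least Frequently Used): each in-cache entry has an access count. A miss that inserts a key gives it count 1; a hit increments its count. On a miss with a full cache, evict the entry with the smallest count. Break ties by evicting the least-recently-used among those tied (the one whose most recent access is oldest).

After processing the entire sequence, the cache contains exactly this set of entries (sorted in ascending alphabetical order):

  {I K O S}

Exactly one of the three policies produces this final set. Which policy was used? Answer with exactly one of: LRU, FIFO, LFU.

Simulating under each policy and comparing final sets:
  LRU: final set = {K O Q Y} -> differs
  FIFO: final set = {M O Q Y} -> differs
  LFU: final set = {I K O S} -> MATCHES target
Only LFU produces the target set.

Answer: LFU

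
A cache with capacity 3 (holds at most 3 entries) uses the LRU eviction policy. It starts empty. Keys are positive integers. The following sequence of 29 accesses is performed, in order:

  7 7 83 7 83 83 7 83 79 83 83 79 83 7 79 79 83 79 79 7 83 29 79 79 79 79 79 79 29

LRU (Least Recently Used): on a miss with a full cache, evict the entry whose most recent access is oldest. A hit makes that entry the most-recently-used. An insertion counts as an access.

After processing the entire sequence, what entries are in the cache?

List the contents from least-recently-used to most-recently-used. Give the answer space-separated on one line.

LRU simulation (capacity=3):
  1. access 7: MISS. Cache (LRU->MRU): [7]
  2. access 7: HIT. Cache (LRU->MRU): [7]
  3. access 83: MISS. Cache (LRU->MRU): [7 83]
  4. access 7: HIT. Cache (LRU->MRU): [83 7]
  5. access 83: HIT. Cache (LRU->MRU): [7 83]
  6. access 83: HIT. Cache (LRU->MRU): [7 83]
  7. access 7: HIT. Cache (LRU->MRU): [83 7]
  8. access 83: HIT. Cache (LRU->MRU): [7 83]
  9. access 79: MISS. Cache (LRU->MRU): [7 83 79]
  10. access 83: HIT. Cache (LRU->MRU): [7 79 83]
  11. access 83: HIT. Cache (LRU->MRU): [7 79 83]
  12. access 79: HIT. Cache (LRU->MRU): [7 83 79]
  13. access 83: HIT. Cache (LRU->MRU): [7 79 83]
  14. access 7: HIT. Cache (LRU->MRU): [79 83 7]
  15. access 79: HIT. Cache (LRU->MRU): [83 7 79]
  16. access 79: HIT. Cache (LRU->MRU): [83 7 79]
  17. access 83: HIT. Cache (LRU->MRU): [7 79 83]
  18. access 79: HIT. Cache (LRU->MRU): [7 83 79]
  19. access 79: HIT. Cache (LRU->MRU): [7 83 79]
  20. access 7: HIT. Cache (LRU->MRU): [83 79 7]
  21. access 83: HIT. Cache (LRU->MRU): [79 7 83]
  22. access 29: MISS, evict 79. Cache (LRU->MRU): [7 83 29]
  23. access 79: MISS, evict 7. Cache (LRU->MRU): [83 29 79]
  24. access 79: HIT. Cache (LRU->MRU): [83 29 79]
  25. access 79: HIT. Cache (LRU->MRU): [83 29 79]
  26. access 79: HIT. Cache (LRU->MRU): [83 29 79]
  27. access 79: HIT. Cache (LRU->MRU): [83 29 79]
  28. access 79: HIT. Cache (LRU->MRU): [83 29 79]
  29. access 29: HIT. Cache (LRU->MRU): [83 79 29]
Total: 24 hits, 5 misses, 2 evictions

Answer: 83 79 29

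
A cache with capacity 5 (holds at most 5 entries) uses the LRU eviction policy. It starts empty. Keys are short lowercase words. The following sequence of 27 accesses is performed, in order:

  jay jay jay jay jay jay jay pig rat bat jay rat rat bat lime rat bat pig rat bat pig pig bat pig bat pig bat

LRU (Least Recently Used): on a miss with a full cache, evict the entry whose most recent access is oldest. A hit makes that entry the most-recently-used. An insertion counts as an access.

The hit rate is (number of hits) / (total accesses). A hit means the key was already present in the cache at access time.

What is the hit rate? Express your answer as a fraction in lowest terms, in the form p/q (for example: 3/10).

Answer: 22/27

Derivation:
LRU simulation (capacity=5):
  1. access jay: MISS. Cache (LRU->MRU): [jay]
  2. access jay: HIT. Cache (LRU->MRU): [jay]
  3. access jay: HIT. Cache (LRU->MRU): [jay]
  4. access jay: HIT. Cache (LRU->MRU): [jay]
  5. access jay: HIT. Cache (LRU->MRU): [jay]
  6. access jay: HIT. Cache (LRU->MRU): [jay]
  7. access jay: HIT. Cache (LRU->MRU): [jay]
  8. access pig: MISS. Cache (LRU->MRU): [jay pig]
  9. access rat: MISS. Cache (LRU->MRU): [jay pig rat]
  10. access bat: MISS. Cache (LRU->MRU): [jay pig rat bat]
  11. access jay: HIT. Cache (LRU->MRU): [pig rat bat jay]
  12. access rat: HIT. Cache (LRU->MRU): [pig bat jay rat]
  13. access rat: HIT. Cache (LRU->MRU): [pig bat jay rat]
  14. access bat: HIT. Cache (LRU->MRU): [pig jay rat bat]
  15. access lime: MISS. Cache (LRU->MRU): [pig jay rat bat lime]
  16. access rat: HIT. Cache (LRU->MRU): [pig jay bat lime rat]
  17. access bat: HIT. Cache (LRU->MRU): [pig jay lime rat bat]
  18. access pig: HIT. Cache (LRU->MRU): [jay lime rat bat pig]
  19. access rat: HIT. Cache (LRU->MRU): [jay lime bat pig rat]
  20. access bat: HIT. Cache (LRU->MRU): [jay lime pig rat bat]
  21. access pig: HIT. Cache (LRU->MRU): [jay lime rat bat pig]
  22. access pig: HIT. Cache (LRU->MRU): [jay lime rat bat pig]
  23. access bat: HIT. Cache (LRU->MRU): [jay lime rat pig bat]
  24. access pig: HIT. Cache (LRU->MRU): [jay lime rat bat pig]
  25. access bat: HIT. Cache (LRU->MRU): [jay lime rat pig bat]
  26. access pig: HIT. Cache (LRU->MRU): [jay lime rat bat pig]
  27. access bat: HIT. Cache (LRU->MRU): [jay lime rat pig bat]
Total: 22 hits, 5 misses, 0 evictions

Hit rate = 22/27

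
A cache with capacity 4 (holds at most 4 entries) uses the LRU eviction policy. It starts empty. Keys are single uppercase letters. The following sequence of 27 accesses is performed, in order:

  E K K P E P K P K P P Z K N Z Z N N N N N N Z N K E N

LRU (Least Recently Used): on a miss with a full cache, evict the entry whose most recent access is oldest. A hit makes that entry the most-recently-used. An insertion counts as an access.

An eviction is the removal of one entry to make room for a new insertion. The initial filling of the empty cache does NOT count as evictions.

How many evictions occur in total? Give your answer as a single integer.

Answer: 2

Derivation:
LRU simulation (capacity=4):
  1. access E: MISS. Cache (LRU->MRU): [E]
  2. access K: MISS. Cache (LRU->MRU): [E K]
  3. access K: HIT. Cache (LRU->MRU): [E K]
  4. access P: MISS. Cache (LRU->MRU): [E K P]
  5. access E: HIT. Cache (LRU->MRU): [K P E]
  6. access P: HIT. Cache (LRU->MRU): [K E P]
  7. access K: HIT. Cache (LRU->MRU): [E P K]
  8. access P: HIT. Cache (LRU->MRU): [E K P]
  9. access K: HIT. Cache (LRU->MRU): [E P K]
  10. access P: HIT. Cache (LRU->MRU): [E K P]
  11. access P: HIT. Cache (LRU->MRU): [E K P]
  12. access Z: MISS. Cache (LRU->MRU): [E K P Z]
  13. access K: HIT. Cache (LRU->MRU): [E P Z K]
  14. access N: MISS, evict E. Cache (LRU->MRU): [P Z K N]
  15. access Z: HIT. Cache (LRU->MRU): [P K N Z]
  16. access Z: HIT. Cache (LRU->MRU): [P K N Z]
  17. access N: HIT. Cache (LRU->MRU): [P K Z N]
  18. access N: HIT. Cache (LRU->MRU): [P K Z N]
  19. access N: HIT. Cache (LRU->MRU): [P K Z N]
  20. access N: HIT. Cache (LRU->MRU): [P K Z N]
  21. access N: HIT. Cache (LRU->MRU): [P K Z N]
  22. access N: HIT. Cache (LRU->MRU): [P K Z N]
  23. access Z: HIT. Cache (LRU->MRU): [P K N Z]
  24. access N: HIT. Cache (LRU->MRU): [P K Z N]
  25. access K: HIT. Cache (LRU->MRU): [P Z N K]
  26. access E: MISS, evict P. Cache (LRU->MRU): [Z N K E]
  27. access N: HIT. Cache (LRU->MRU): [Z K E N]
Total: 21 hits, 6 misses, 2 evictions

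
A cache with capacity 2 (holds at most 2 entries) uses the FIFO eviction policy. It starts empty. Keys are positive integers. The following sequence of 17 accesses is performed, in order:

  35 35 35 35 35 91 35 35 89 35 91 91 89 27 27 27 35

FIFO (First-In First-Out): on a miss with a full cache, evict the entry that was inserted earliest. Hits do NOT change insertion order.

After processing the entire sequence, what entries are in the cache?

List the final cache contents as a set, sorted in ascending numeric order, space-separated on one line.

FIFO simulation (capacity=2):
  1. access 35: MISS. Cache (old->new): [35]
  2. access 35: HIT. Cache (old->new): [35]
  3. access 35: HIT. Cache (old->new): [35]
  4. access 35: HIT. Cache (old->new): [35]
  5. access 35: HIT. Cache (old->new): [35]
  6. access 91: MISS. Cache (old->new): [35 91]
  7. access 35: HIT. Cache (old->new): [35 91]
  8. access 35: HIT. Cache (old->new): [35 91]
  9. access 89: MISS, evict 35. Cache (old->new): [91 89]
  10. access 35: MISS, evict 91. Cache (old->new): [89 35]
  11. access 91: MISS, evict 89. Cache (old->new): [35 91]
  12. access 91: HIT. Cache (old->new): [35 91]
  13. access 89: MISS, evict 35. Cache (old->new): [91 89]
  14. access 27: MISS, evict 91. Cache (old->new): [89 27]
  15. access 27: HIT. Cache (old->new): [89 27]
  16. access 27: HIT. Cache (old->new): [89 27]
  17. access 35: MISS, evict 89. Cache (old->new): [27 35]
Total: 9 hits, 8 misses, 6 evictions

Answer: 27 35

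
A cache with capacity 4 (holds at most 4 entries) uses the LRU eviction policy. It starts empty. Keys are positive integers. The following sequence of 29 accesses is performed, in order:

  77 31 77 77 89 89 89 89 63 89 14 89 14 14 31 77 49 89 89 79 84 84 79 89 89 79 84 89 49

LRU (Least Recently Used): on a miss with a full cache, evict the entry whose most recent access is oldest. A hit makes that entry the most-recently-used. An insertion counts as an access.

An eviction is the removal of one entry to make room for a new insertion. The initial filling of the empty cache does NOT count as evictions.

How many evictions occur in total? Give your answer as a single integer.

LRU simulation (capacity=4):
  1. access 77: MISS. Cache (LRU->MRU): [77]
  2. access 31: MISS. Cache (LRU->MRU): [77 31]
  3. access 77: HIT. Cache (LRU->MRU): [31 77]
  4. access 77: HIT. Cache (LRU->MRU): [31 77]
  5. access 89: MISS. Cache (LRU->MRU): [31 77 89]
  6. access 89: HIT. Cache (LRU->MRU): [31 77 89]
  7. access 89: HIT. Cache (LRU->MRU): [31 77 89]
  8. access 89: HIT. Cache (LRU->MRU): [31 77 89]
  9. access 63: MISS. Cache (LRU->MRU): [31 77 89 63]
  10. access 89: HIT. Cache (LRU->MRU): [31 77 63 89]
  11. access 14: MISS, evict 31. Cache (LRU->MRU): [77 63 89 14]
  12. access 89: HIT. Cache (LRU->MRU): [77 63 14 89]
  13. access 14: HIT. Cache (LRU->MRU): [77 63 89 14]
  14. access 14: HIT. Cache (LRU->MRU): [77 63 89 14]
  15. access 31: MISS, evict 77. Cache (LRU->MRU): [63 89 14 31]
  16. access 77: MISS, evict 63. Cache (LRU->MRU): [89 14 31 77]
  17. access 49: MISS, evict 89. Cache (LRU->MRU): [14 31 77 49]
  18. access 89: MISS, evict 14. Cache (LRU->MRU): [31 77 49 89]
  19. access 89: HIT. Cache (LRU->MRU): [31 77 49 89]
  20. access 79: MISS, evict 31. Cache (LRU->MRU): [77 49 89 79]
  21. access 84: MISS, evict 77. Cache (LRU->MRU): [49 89 79 84]
  22. access 84: HIT. Cache (LRU->MRU): [49 89 79 84]
  23. access 79: HIT. Cache (LRU->MRU): [49 89 84 79]
  24. access 89: HIT. Cache (LRU->MRU): [49 84 79 89]
  25. access 89: HIT. Cache (LRU->MRU): [49 84 79 89]
  26. access 79: HIT. Cache (LRU->MRU): [49 84 89 79]
  27. access 84: HIT. Cache (LRU->MRU): [49 89 79 84]
  28. access 89: HIT. Cache (LRU->MRU): [49 79 84 89]
  29. access 49: HIT. Cache (LRU->MRU): [79 84 89 49]
Total: 18 hits, 11 misses, 7 evictions

Answer: 7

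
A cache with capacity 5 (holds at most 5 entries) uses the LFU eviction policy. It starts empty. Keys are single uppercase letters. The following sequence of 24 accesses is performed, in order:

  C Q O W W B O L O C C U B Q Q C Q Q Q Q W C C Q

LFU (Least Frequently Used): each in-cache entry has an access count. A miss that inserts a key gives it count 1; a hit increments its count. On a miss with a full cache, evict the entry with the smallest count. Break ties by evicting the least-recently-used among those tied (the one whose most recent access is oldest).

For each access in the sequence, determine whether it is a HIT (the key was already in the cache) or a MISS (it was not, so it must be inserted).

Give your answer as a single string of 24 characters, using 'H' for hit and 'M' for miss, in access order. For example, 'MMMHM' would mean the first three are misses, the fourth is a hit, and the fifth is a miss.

LFU simulation (capacity=5):
  1. access C: MISS. Cache: [C(c=1)]
  2. access Q: MISS. Cache: [C(c=1) Q(c=1)]
  3. access O: MISS. Cache: [C(c=1) Q(c=1) O(c=1)]
  4. access W: MISS. Cache: [C(c=1) Q(c=1) O(c=1) W(c=1)]
  5. access W: HIT, count now 2. Cache: [C(c=1) Q(c=1) O(c=1) W(c=2)]
  6. access B: MISS. Cache: [C(c=1) Q(c=1) O(c=1) B(c=1) W(c=2)]
  7. access O: HIT, count now 2. Cache: [C(c=1) Q(c=1) B(c=1) W(c=2) O(c=2)]
  8. access L: MISS, evict C(c=1). Cache: [Q(c=1) B(c=1) L(c=1) W(c=2) O(c=2)]
  9. access O: HIT, count now 3. Cache: [Q(c=1) B(c=1) L(c=1) W(c=2) O(c=3)]
  10. access C: MISS, evict Q(c=1). Cache: [B(c=1) L(c=1) C(c=1) W(c=2) O(c=3)]
  11. access C: HIT, count now 2. Cache: [B(c=1) L(c=1) W(c=2) C(c=2) O(c=3)]
  12. access U: MISS, evict B(c=1). Cache: [L(c=1) U(c=1) W(c=2) C(c=2) O(c=3)]
  13. access B: MISS, evict L(c=1). Cache: [U(c=1) B(c=1) W(c=2) C(c=2) O(c=3)]
  14. access Q: MISS, evict U(c=1). Cache: [B(c=1) Q(c=1) W(c=2) C(c=2) O(c=3)]
  15. access Q: HIT, count now 2. Cache: [B(c=1) W(c=2) C(c=2) Q(c=2) O(c=3)]
  16. access C: HIT, count now 3. Cache: [B(c=1) W(c=2) Q(c=2) O(c=3) C(c=3)]
  17. access Q: HIT, count now 3. Cache: [B(c=1) W(c=2) O(c=3) C(c=3) Q(c=3)]
  18. access Q: HIT, count now 4. Cache: [B(c=1) W(c=2) O(c=3) C(c=3) Q(c=4)]
  19. access Q: HIT, count now 5. Cache: [B(c=1) W(c=2) O(c=3) C(c=3) Q(c=5)]
  20. access Q: HIT, count now 6. Cache: [B(c=1) W(c=2) O(c=3) C(c=3) Q(c=6)]
  21. access W: HIT, count now 3. Cache: [B(c=1) O(c=3) C(c=3) W(c=3) Q(c=6)]
  22. access C: HIT, count now 4. Cache: [B(c=1) O(c=3) W(c=3) C(c=4) Q(c=6)]
  23. access C: HIT, count now 5. Cache: [B(c=1) O(c=3) W(c=3) C(c=5) Q(c=6)]
  24. access Q: HIT, count now 7. Cache: [B(c=1) O(c=3) W(c=3) C(c=5) Q(c=7)]
Total: 14 hits, 10 misses, 5 evictions

Answer: MMMMHMHMHMHMMMHHHHHHHHHH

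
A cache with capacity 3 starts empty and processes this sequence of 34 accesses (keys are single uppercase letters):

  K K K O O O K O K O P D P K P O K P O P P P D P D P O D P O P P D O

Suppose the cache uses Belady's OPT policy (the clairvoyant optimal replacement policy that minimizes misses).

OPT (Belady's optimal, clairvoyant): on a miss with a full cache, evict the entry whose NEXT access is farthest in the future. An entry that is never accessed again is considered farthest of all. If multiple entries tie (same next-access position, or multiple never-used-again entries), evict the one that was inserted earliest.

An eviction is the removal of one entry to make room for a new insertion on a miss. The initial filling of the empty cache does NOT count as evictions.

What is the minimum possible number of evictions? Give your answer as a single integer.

OPT (Belady) simulation (capacity=3):
  1. access K: MISS. Cache: [K]
  2. access K: HIT. Next use of K: step 3. Cache: [K]
  3. access K: HIT. Next use of K: step 7. Cache: [K]
  4. access O: MISS. Cache: [K O]
  5. access O: HIT. Next use of O: step 6. Cache: [K O]
  6. access O: HIT. Next use of O: step 8. Cache: [K O]
  7. access K: HIT. Next use of K: step 9. Cache: [K O]
  8. access O: HIT. Next use of O: step 10. Cache: [K O]
  9. access K: HIT. Next use of K: step 14. Cache: [K O]
  10. access O: HIT. Next use of O: step 16. Cache: [K O]
  11. access P: MISS. Cache: [K O P]
  12. access D: MISS, evict O (next use: step 16). Cache: [K P D]
  13. access P: HIT. Next use of P: step 15. Cache: [K P D]
  14. access K: HIT. Next use of K: step 17. Cache: [K P D]
  15. access P: HIT. Next use of P: step 18. Cache: [K P D]
  16. access O: MISS, evict D (next use: step 23). Cache: [K P O]
  17. access K: HIT. Next use of K: never. Cache: [K P O]
  18. access P: HIT. Next use of P: step 20. Cache: [K P O]
  19. access O: HIT. Next use of O: step 27. Cache: [K P O]
  20. access P: HIT. Next use of P: step 21. Cache: [K P O]
  21. access P: HIT. Next use of P: step 22. Cache: [K P O]
  22. access P: HIT. Next use of P: step 24. Cache: [K P O]
  23. access D: MISS, evict K (next use: never). Cache: [P O D]
  24. access P: HIT. Next use of P: step 26. Cache: [P O D]
  25. access D: HIT. Next use of D: step 28. Cache: [P O D]
  26. access P: HIT. Next use of P: step 29. Cache: [P O D]
  27. access O: HIT. Next use of O: step 30. Cache: [P O D]
  28. access D: HIT. Next use of D: step 33. Cache: [P O D]
  29. access P: HIT. Next use of P: step 31. Cache: [P O D]
  30. access O: HIT. Next use of O: step 34. Cache: [P O D]
  31. access P: HIT. Next use of P: step 32. Cache: [P O D]
  32. access P: HIT. Next use of P: never. Cache: [P O D]
  33. access D: HIT. Next use of D: never. Cache: [P O D]
  34. access O: HIT. Next use of O: never. Cache: [P O D]
Total: 28 hits, 6 misses, 3 evictions

Answer: 3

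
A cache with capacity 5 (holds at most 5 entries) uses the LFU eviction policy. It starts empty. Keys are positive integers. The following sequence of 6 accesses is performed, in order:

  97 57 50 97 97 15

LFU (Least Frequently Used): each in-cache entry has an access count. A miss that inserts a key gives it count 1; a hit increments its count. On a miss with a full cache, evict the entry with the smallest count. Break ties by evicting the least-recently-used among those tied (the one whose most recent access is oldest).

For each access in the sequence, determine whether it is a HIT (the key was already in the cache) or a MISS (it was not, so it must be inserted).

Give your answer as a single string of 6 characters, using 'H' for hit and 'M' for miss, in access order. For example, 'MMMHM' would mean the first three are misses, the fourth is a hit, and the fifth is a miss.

Answer: MMMHHM

Derivation:
LFU simulation (capacity=5):
  1. access 97: MISS. Cache: [97(c=1)]
  2. access 57: MISS. Cache: [97(c=1) 57(c=1)]
  3. access 50: MISS. Cache: [97(c=1) 57(c=1) 50(c=1)]
  4. access 97: HIT, count now 2. Cache: [57(c=1) 50(c=1) 97(c=2)]
  5. access 97: HIT, count now 3. Cache: [57(c=1) 50(c=1) 97(c=3)]
  6. access 15: MISS. Cache: [57(c=1) 50(c=1) 15(c=1) 97(c=3)]
Total: 2 hits, 4 misses, 0 evictions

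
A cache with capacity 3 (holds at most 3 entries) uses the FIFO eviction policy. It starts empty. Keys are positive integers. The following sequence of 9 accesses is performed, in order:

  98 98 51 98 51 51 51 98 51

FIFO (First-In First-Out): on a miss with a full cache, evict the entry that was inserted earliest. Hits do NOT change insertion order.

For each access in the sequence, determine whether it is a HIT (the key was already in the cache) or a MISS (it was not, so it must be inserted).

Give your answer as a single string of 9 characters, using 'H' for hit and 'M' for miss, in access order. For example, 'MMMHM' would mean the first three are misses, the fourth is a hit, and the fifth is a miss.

Answer: MHMHHHHHH

Derivation:
FIFO simulation (capacity=3):
  1. access 98: MISS. Cache (old->new): [98]
  2. access 98: HIT. Cache (old->new): [98]
  3. access 51: MISS. Cache (old->new): [98 51]
  4. access 98: HIT. Cache (old->new): [98 51]
  5. access 51: HIT. Cache (old->new): [98 51]
  6. access 51: HIT. Cache (old->new): [98 51]
  7. access 51: HIT. Cache (old->new): [98 51]
  8. access 98: HIT. Cache (old->new): [98 51]
  9. access 51: HIT. Cache (old->new): [98 51]
Total: 7 hits, 2 misses, 0 evictions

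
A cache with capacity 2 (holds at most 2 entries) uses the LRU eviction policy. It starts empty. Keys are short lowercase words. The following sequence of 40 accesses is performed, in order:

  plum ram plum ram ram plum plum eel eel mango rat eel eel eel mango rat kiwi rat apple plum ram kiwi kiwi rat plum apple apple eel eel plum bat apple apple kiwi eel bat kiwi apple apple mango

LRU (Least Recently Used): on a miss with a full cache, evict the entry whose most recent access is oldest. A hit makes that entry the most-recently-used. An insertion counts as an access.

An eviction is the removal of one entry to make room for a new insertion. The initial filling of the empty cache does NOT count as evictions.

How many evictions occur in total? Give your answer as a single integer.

LRU simulation (capacity=2):
  1. access plum: MISS. Cache (LRU->MRU): [plum]
  2. access ram: MISS. Cache (LRU->MRU): [plum ram]
  3. access plum: HIT. Cache (LRU->MRU): [ram plum]
  4. access ram: HIT. Cache (LRU->MRU): [plum ram]
  5. access ram: HIT. Cache (LRU->MRU): [plum ram]
  6. access plum: HIT. Cache (LRU->MRU): [ram plum]
  7. access plum: HIT. Cache (LRU->MRU): [ram plum]
  8. access eel: MISS, evict ram. Cache (LRU->MRU): [plum eel]
  9. access eel: HIT. Cache (LRU->MRU): [plum eel]
  10. access mango: MISS, evict plum. Cache (LRU->MRU): [eel mango]
  11. access rat: MISS, evict eel. Cache (LRU->MRU): [mango rat]
  12. access eel: MISS, evict mango. Cache (LRU->MRU): [rat eel]
  13. access eel: HIT. Cache (LRU->MRU): [rat eel]
  14. access eel: HIT. Cache (LRU->MRU): [rat eel]
  15. access mango: MISS, evict rat. Cache (LRU->MRU): [eel mango]
  16. access rat: MISS, evict eel. Cache (LRU->MRU): [mango rat]
  17. access kiwi: MISS, evict mango. Cache (LRU->MRU): [rat kiwi]
  18. access rat: HIT. Cache (LRU->MRU): [kiwi rat]
  19. access apple: MISS, evict kiwi. Cache (LRU->MRU): [rat apple]
  20. access plum: MISS, evict rat. Cache (LRU->MRU): [apple plum]
  21. access ram: MISS, evict apple. Cache (LRU->MRU): [plum ram]
  22. access kiwi: MISS, evict plum. Cache (LRU->MRU): [ram kiwi]
  23. access kiwi: HIT. Cache (LRU->MRU): [ram kiwi]
  24. access rat: MISS, evict ram. Cache (LRU->MRU): [kiwi rat]
  25. access plum: MISS, evict kiwi. Cache (LRU->MRU): [rat plum]
  26. access apple: MISS, evict rat. Cache (LRU->MRU): [plum apple]
  27. access apple: HIT. Cache (LRU->MRU): [plum apple]
  28. access eel: MISS, evict plum. Cache (LRU->MRU): [apple eel]
  29. access eel: HIT. Cache (LRU->MRU): [apple eel]
  30. access plum: MISS, evict apple. Cache (LRU->MRU): [eel plum]
  31. access bat: MISS, evict eel. Cache (LRU->MRU): [plum bat]
  32. access apple: MISS, evict plum. Cache (LRU->MRU): [bat apple]
  33. access apple: HIT. Cache (LRU->MRU): [bat apple]
  34. access kiwi: MISS, evict bat. Cache (LRU->MRU): [apple kiwi]
  35. access eel: MISS, evict apple. Cache (LRU->MRU): [kiwi eel]
  36. access bat: MISS, evict kiwi. Cache (LRU->MRU): [eel bat]
  37. access kiwi: MISS, evict eel. Cache (LRU->MRU): [bat kiwi]
  38. access apple: MISS, evict bat. Cache (LRU->MRU): [kiwi apple]
  39. access apple: HIT. Cache (LRU->MRU): [kiwi apple]
  40. access mango: MISS, evict kiwi. Cache (LRU->MRU): [apple mango]
Total: 14 hits, 26 misses, 24 evictions

Answer: 24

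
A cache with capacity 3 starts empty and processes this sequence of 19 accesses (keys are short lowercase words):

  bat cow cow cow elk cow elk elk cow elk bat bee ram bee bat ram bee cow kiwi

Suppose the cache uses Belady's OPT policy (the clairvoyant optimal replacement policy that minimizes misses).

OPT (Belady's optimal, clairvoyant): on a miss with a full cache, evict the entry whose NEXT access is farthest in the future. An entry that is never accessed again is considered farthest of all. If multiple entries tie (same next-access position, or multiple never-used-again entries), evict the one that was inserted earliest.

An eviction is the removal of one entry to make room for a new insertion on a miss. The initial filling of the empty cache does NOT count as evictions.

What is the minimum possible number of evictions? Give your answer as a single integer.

OPT (Belady) simulation (capacity=3):
  1. access bat: MISS. Cache: [bat]
  2. access cow: MISS. Cache: [bat cow]
  3. access cow: HIT. Next use of cow: step 4. Cache: [bat cow]
  4. access cow: HIT. Next use of cow: step 6. Cache: [bat cow]
  5. access elk: MISS. Cache: [bat cow elk]
  6. access cow: HIT. Next use of cow: step 9. Cache: [bat cow elk]
  7. access elk: HIT. Next use of elk: step 8. Cache: [bat cow elk]
  8. access elk: HIT. Next use of elk: step 10. Cache: [bat cow elk]
  9. access cow: HIT. Next use of cow: step 18. Cache: [bat cow elk]
  10. access elk: HIT. Next use of elk: never. Cache: [bat cow elk]
  11. access bat: HIT. Next use of bat: step 15. Cache: [bat cow elk]
  12. access bee: MISS, evict elk (next use: never). Cache: [bat cow bee]
  13. access ram: MISS, evict cow (next use: step 18). Cache: [bat bee ram]
  14. access bee: HIT. Next use of bee: step 17. Cache: [bat bee ram]
  15. access bat: HIT. Next use of bat: never. Cache: [bat bee ram]
  16. access ram: HIT. Next use of ram: never. Cache: [bat bee ram]
  17. access bee: HIT. Next use of bee: never. Cache: [bat bee ram]
  18. access cow: MISS, evict bat (next use: never). Cache: [bee ram cow]
  19. access kiwi: MISS, evict bee (next use: never). Cache: [ram cow kiwi]
Total: 12 hits, 7 misses, 4 evictions

Answer: 4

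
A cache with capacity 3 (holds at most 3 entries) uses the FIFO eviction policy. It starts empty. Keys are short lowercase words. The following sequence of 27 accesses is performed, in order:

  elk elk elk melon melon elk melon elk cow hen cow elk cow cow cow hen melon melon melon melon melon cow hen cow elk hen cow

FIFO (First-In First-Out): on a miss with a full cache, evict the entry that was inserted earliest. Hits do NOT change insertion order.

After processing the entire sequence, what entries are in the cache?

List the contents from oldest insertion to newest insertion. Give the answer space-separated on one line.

FIFO simulation (capacity=3):
  1. access elk: MISS. Cache (old->new): [elk]
  2. access elk: HIT. Cache (old->new): [elk]
  3. access elk: HIT. Cache (old->new): [elk]
  4. access melon: MISS. Cache (old->new): [elk melon]
  5. access melon: HIT. Cache (old->new): [elk melon]
  6. access elk: HIT. Cache (old->new): [elk melon]
  7. access melon: HIT. Cache (old->new): [elk melon]
  8. access elk: HIT. Cache (old->new): [elk melon]
  9. access cow: MISS. Cache (old->new): [elk melon cow]
  10. access hen: MISS, evict elk. Cache (old->new): [melon cow hen]
  11. access cow: HIT. Cache (old->new): [melon cow hen]
  12. access elk: MISS, evict melon. Cache (old->new): [cow hen elk]
  13. access cow: HIT. Cache (old->new): [cow hen elk]
  14. access cow: HIT. Cache (old->new): [cow hen elk]
  15. access cow: HIT. Cache (old->new): [cow hen elk]
  16. access hen: HIT. Cache (old->new): [cow hen elk]
  17. access melon: MISS, evict cow. Cache (old->new): [hen elk melon]
  18. access melon: HIT. Cache (old->new): [hen elk melon]
  19. access melon: HIT. Cache (old->new): [hen elk melon]
  20. access melon: HIT. Cache (old->new): [hen elk melon]
  21. access melon: HIT. Cache (old->new): [hen elk melon]
  22. access cow: MISS, evict hen. Cache (old->new): [elk melon cow]
  23. access hen: MISS, evict elk. Cache (old->new): [melon cow hen]
  24. access cow: HIT. Cache (old->new): [melon cow hen]
  25. access elk: MISS, evict melon. Cache (old->new): [cow hen elk]
  26. access hen: HIT. Cache (old->new): [cow hen elk]
  27. access cow: HIT. Cache (old->new): [cow hen elk]
Total: 18 hits, 9 misses, 6 evictions

Answer: cow hen elk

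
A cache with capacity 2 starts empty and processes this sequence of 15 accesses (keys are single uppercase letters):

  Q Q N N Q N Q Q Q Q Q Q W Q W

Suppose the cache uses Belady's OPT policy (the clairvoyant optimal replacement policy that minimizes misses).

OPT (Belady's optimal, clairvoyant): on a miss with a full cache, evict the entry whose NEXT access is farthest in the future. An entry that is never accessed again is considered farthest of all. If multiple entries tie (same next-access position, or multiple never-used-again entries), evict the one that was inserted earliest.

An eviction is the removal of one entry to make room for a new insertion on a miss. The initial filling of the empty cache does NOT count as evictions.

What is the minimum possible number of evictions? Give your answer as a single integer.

OPT (Belady) simulation (capacity=2):
  1. access Q: MISS. Cache: [Q]
  2. access Q: HIT. Next use of Q: step 5. Cache: [Q]
  3. access N: MISS. Cache: [Q N]
  4. access N: HIT. Next use of N: step 6. Cache: [Q N]
  5. access Q: HIT. Next use of Q: step 7. Cache: [Q N]
  6. access N: HIT. Next use of N: never. Cache: [Q N]
  7. access Q: HIT. Next use of Q: step 8. Cache: [Q N]
  8. access Q: HIT. Next use of Q: step 9. Cache: [Q N]
  9. access Q: HIT. Next use of Q: step 10. Cache: [Q N]
  10. access Q: HIT. Next use of Q: step 11. Cache: [Q N]
  11. access Q: HIT. Next use of Q: step 12. Cache: [Q N]
  12. access Q: HIT. Next use of Q: step 14. Cache: [Q N]
  13. access W: MISS, evict N (next use: never). Cache: [Q W]
  14. access Q: HIT. Next use of Q: never. Cache: [Q W]
  15. access W: HIT. Next use of W: never. Cache: [Q W]
Total: 12 hits, 3 misses, 1 evictions

Answer: 1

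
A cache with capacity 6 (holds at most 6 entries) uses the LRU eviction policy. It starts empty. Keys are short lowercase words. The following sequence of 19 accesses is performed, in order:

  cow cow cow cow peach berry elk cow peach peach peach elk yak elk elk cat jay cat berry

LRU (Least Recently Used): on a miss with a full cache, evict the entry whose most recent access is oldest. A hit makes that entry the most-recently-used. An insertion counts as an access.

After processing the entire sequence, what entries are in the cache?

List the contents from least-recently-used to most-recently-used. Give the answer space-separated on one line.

LRU simulation (capacity=6):
  1. access cow: MISS. Cache (LRU->MRU): [cow]
  2. access cow: HIT. Cache (LRU->MRU): [cow]
  3. access cow: HIT. Cache (LRU->MRU): [cow]
  4. access cow: HIT. Cache (LRU->MRU): [cow]
  5. access peach: MISS. Cache (LRU->MRU): [cow peach]
  6. access berry: MISS. Cache (LRU->MRU): [cow peach berry]
  7. access elk: MISS. Cache (LRU->MRU): [cow peach berry elk]
  8. access cow: HIT. Cache (LRU->MRU): [peach berry elk cow]
  9. access peach: HIT. Cache (LRU->MRU): [berry elk cow peach]
  10. access peach: HIT. Cache (LRU->MRU): [berry elk cow peach]
  11. access peach: HIT. Cache (LRU->MRU): [berry elk cow peach]
  12. access elk: HIT. Cache (LRU->MRU): [berry cow peach elk]
  13. access yak: MISS. Cache (LRU->MRU): [berry cow peach elk yak]
  14. access elk: HIT. Cache (LRU->MRU): [berry cow peach yak elk]
  15. access elk: HIT. Cache (LRU->MRU): [berry cow peach yak elk]
  16. access cat: MISS. Cache (LRU->MRU): [berry cow peach yak elk cat]
  17. access jay: MISS, evict berry. Cache (LRU->MRU): [cow peach yak elk cat jay]
  18. access cat: HIT. Cache (LRU->MRU): [cow peach yak elk jay cat]
  19. access berry: MISS, evict cow. Cache (LRU->MRU): [peach yak elk jay cat berry]
Total: 11 hits, 8 misses, 2 evictions

Answer: peach yak elk jay cat berry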